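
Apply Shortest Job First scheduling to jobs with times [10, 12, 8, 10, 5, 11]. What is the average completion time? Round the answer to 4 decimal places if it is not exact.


SJF order (ascending): [5, 8, 10, 10, 11, 12]
Completion times:
  Job 1: burst=5, C=5
  Job 2: burst=8, C=13
  Job 3: burst=10, C=23
  Job 4: burst=10, C=33
  Job 5: burst=11, C=44
  Job 6: burst=12, C=56
Average completion = 174/6 = 29.0

29.0


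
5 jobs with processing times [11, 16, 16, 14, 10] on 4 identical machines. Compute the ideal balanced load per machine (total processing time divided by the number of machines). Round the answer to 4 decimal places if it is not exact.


Total processing time = 11 + 16 + 16 + 14 + 10 = 67
Number of machines = 4
Ideal balanced load = 67 / 4 = 16.75

16.75


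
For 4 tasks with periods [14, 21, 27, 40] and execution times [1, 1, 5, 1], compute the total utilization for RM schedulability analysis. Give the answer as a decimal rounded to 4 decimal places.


Compute individual utilizations (exact fractions):
  Task 1: C/T = 1/14 (approx. 0.0714)
  Task 2: C/T = 1/21 (approx. 0.0476)
  Task 3: C/T = 5/27 (approx. 0.1852)
  Task 4: C/T = 1/40 (approx. 0.025)
Total utilization U = 1/14 + 1/21 + 5/27 + 1/40 = 2489/7560
Rounded to 4 decimal places: U = 0.3292
RM (Liu & Layland) bound for 4 tasks = 0.756828; compare with U = 2489/7560 (approx. 0.329233)
U <= bound, so schedulable by RM sufficient condition.

0.3292


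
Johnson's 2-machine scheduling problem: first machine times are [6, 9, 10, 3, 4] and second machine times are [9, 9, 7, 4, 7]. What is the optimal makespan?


Apply Johnson's rule:
  Group 1 (a <= b): [(4, 3, 4), (5, 4, 7), (1, 6, 9), (2, 9, 9)]
  Group 2 (a > b): [(3, 10, 7)]
Optimal job order: [4, 5, 1, 2, 3]
Schedule:
  Job 4: M1 done at 3, M2 done at 7
  Job 5: M1 done at 7, M2 done at 14
  Job 1: M1 done at 13, M2 done at 23
  Job 2: M1 done at 22, M2 done at 32
  Job 3: M1 done at 32, M2 done at 39
Makespan = 39

39


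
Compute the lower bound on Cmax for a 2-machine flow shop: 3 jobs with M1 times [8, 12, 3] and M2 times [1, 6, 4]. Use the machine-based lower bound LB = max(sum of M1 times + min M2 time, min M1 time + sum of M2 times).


LB1 = sum(M1 times) + min(M2 times) = 23 + 1 = 24
LB2 = min(M1 times) + sum(M2 times) = 3 + 11 = 14
Lower bound = max(LB1, LB2) = max(24, 14) = 24

24


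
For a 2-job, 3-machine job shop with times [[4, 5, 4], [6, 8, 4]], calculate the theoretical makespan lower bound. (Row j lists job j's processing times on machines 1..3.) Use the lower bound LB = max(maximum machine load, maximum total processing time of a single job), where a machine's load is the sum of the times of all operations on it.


Machine loads:
  Machine 1: 4 + 6 = 10
  Machine 2: 5 + 8 = 13
  Machine 3: 4 + 4 = 8
Max machine load = 13
Job totals:
  Job 1: 13
  Job 2: 18
Max job total = 18
Lower bound = max(13, 18) = 18

18


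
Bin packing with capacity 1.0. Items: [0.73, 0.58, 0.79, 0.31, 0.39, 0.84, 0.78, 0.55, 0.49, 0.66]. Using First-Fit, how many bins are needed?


Place items sequentially using First-Fit:
  Item 0.73 -> new Bin 1
  Item 0.58 -> new Bin 2
  Item 0.79 -> new Bin 3
  Item 0.31 -> Bin 2 (now 0.89)
  Item 0.39 -> new Bin 4
  Item 0.84 -> new Bin 5
  Item 0.78 -> new Bin 6
  Item 0.55 -> Bin 4 (now 0.94)
  Item 0.49 -> new Bin 7
  Item 0.66 -> new Bin 8
Total bins used = 8

8


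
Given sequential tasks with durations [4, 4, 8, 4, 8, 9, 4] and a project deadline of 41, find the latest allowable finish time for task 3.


LF(activity 3) = deadline - sum of successor durations
Successors: activities 4 through 7 with durations [4, 8, 9, 4]
Sum of successor durations = 25
LF = 41 - 25 = 16

16


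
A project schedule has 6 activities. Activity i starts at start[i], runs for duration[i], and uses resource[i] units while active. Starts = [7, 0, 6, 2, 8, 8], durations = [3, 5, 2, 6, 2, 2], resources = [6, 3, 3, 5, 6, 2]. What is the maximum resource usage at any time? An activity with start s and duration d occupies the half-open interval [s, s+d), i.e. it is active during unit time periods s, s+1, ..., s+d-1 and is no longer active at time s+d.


Each activity i is active on [start_i, start_i + duration_i).
Compute total resource usage per time slot:
  t=0: active resources = [3], total = 3
  t=1: active resources = [3], total = 3
  t=2: active resources = [3, 5], total = 8
  t=3: active resources = [3, 5], total = 8
  t=4: active resources = [3, 5], total = 8
  t=5: active resources = [5], total = 5
  t=6: active resources = [3, 5], total = 8
  t=7: active resources = [6, 3, 5], total = 14
  t=8: active resources = [6, 6, 2], total = 14
  t=9: active resources = [6, 6, 2], total = 14
Peak resource demand = 14

14


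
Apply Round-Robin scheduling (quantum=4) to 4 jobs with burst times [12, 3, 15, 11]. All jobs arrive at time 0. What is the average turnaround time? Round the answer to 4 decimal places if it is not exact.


Time quantum = 4
Execution trace:
  J1 runs 4 units, time = 4
  J2 runs 3 units, time = 7
  J3 runs 4 units, time = 11
  J4 runs 4 units, time = 15
  J1 runs 4 units, time = 19
  J3 runs 4 units, time = 23
  J4 runs 4 units, time = 27
  J1 runs 4 units, time = 31
  J3 runs 4 units, time = 35
  J4 runs 3 units, time = 38
  J3 runs 3 units, time = 41
Finish times: [31, 7, 41, 38]
Average turnaround = 117/4 = 29.25

29.25


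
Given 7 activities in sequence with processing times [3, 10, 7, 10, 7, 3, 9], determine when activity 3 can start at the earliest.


Activity 3 starts after activities 1 through 2 complete.
Predecessor durations: [3, 10]
ES = 3 + 10 = 13

13


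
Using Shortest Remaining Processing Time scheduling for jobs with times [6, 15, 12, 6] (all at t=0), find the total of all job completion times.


Since all jobs arrive at t=0, SRPT equals SPT ordering.
SPT order: [6, 6, 12, 15]
Completion times:
  Job 1: p=6, C=6
  Job 2: p=6, C=12
  Job 3: p=12, C=24
  Job 4: p=15, C=39
Total completion time = 6 + 12 + 24 + 39 = 81

81


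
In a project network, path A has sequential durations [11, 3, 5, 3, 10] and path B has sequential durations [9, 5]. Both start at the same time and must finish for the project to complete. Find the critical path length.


Path A total = 11 + 3 + 5 + 3 + 10 = 32
Path B total = 9 + 5 = 14
Critical path = longest path = max(32, 14) = 32

32


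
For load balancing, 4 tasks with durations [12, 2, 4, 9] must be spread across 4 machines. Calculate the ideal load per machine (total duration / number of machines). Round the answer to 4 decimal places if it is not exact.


Total processing time = 12 + 2 + 4 + 9 = 27
Number of machines = 4
Ideal balanced load = 27 / 4 = 6.75

6.75


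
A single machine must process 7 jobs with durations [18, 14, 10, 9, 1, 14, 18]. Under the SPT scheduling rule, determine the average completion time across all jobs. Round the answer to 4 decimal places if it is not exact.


Sort jobs by processing time (SPT order): [1, 9, 10, 14, 14, 18, 18]
Compute completion times sequentially:
  Job 1: processing = 1, completes at 1
  Job 2: processing = 9, completes at 10
  Job 3: processing = 10, completes at 20
  Job 4: processing = 14, completes at 34
  Job 5: processing = 14, completes at 48
  Job 6: processing = 18, completes at 66
  Job 7: processing = 18, completes at 84
Sum of completion times = 263
Average completion time = 263/7 = 37.5714

37.5714


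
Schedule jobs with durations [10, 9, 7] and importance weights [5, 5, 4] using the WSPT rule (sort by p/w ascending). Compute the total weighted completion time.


Compute p/w ratios and sort ascending (WSPT): [(7, 4), (9, 5), (10, 5)]
Compute weighted completion times:
  Job (p=7,w=4): C=7, w*C=4*7=28
  Job (p=9,w=5): C=16, w*C=5*16=80
  Job (p=10,w=5): C=26, w*C=5*26=130
Total weighted completion time = 238

238


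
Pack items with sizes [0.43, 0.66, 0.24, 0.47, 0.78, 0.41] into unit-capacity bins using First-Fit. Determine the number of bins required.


Place items sequentially using First-Fit:
  Item 0.43 -> new Bin 1
  Item 0.66 -> new Bin 2
  Item 0.24 -> Bin 1 (now 0.67)
  Item 0.47 -> new Bin 3
  Item 0.78 -> new Bin 4
  Item 0.41 -> Bin 3 (now 0.88)
Total bins used = 4

4


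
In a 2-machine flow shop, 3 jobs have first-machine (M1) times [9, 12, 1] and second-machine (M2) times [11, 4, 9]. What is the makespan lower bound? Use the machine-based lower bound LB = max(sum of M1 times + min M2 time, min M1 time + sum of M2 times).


LB1 = sum(M1 times) + min(M2 times) = 22 + 4 = 26
LB2 = min(M1 times) + sum(M2 times) = 1 + 24 = 25
Lower bound = max(LB1, LB2) = max(26, 25) = 26

26


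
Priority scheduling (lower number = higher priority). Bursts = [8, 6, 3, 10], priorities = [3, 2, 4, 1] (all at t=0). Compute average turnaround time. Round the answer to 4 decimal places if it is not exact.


Sort by priority (ascending = highest first):
Order: [(1, 10), (2, 6), (3, 8), (4, 3)]
Completion times:
  Priority 1, burst=10, C=10
  Priority 2, burst=6, C=16
  Priority 3, burst=8, C=24
  Priority 4, burst=3, C=27
Average turnaround = 77/4 = 19.25

19.25


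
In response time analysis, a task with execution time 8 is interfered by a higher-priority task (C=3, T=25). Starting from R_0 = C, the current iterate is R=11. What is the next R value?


R_next = C + ceil(R_prev / T_hp) * C_hp
ceil(11 / 25) = ceil(0.44) = 1
Interference = 1 * 3 = 3
R_next = 8 + 3 = 11
R_next = R_prev, so the iteration has converged (response time = 11).

11


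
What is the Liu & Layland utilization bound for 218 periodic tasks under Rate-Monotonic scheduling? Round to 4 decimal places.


Compute 2^(1/218) = 1.0031846344
Subtract 1: 1.0031846344 - 1 = 0.0031846344
Multiply by n: 218 * 0.0031846344 = 0.6942502992
Round to 4 dp: 0.6943

0.6943


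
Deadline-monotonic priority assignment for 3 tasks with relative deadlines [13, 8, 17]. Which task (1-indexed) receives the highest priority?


Sort tasks by relative deadline (ascending):
  Task 2: deadline = 8
  Task 1: deadline = 13
  Task 3: deadline = 17
Priority order (highest first): [2, 1, 3]
Highest priority task = 2

2


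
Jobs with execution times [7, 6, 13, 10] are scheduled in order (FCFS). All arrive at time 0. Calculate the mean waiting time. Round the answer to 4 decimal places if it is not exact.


FCFS order (as given): [7, 6, 13, 10]
Waiting times:
  Job 1: wait = 0
  Job 2: wait = 7
  Job 3: wait = 13
  Job 4: wait = 26
Sum of waiting times = 46
Average waiting time = 46/4 = 11.5

11.5


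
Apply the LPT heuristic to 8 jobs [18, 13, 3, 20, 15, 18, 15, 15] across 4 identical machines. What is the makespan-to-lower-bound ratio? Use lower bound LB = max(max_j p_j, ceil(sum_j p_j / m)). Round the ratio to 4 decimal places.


LPT order: [20, 18, 18, 15, 15, 15, 13, 3]
Machine loads after assignment: [23, 33, 31, 30]
LPT makespan = 33
Lower bound = max(max_job, ceil(total/4)) = max(20, 30) = 30
Ratio = 33 / 30 = 1.1

1.1


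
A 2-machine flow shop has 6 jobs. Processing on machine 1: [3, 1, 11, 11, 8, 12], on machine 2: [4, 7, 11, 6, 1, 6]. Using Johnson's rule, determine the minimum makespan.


Apply Johnson's rule:
  Group 1 (a <= b): [(2, 1, 7), (1, 3, 4), (3, 11, 11)]
  Group 2 (a > b): [(4, 11, 6), (6, 12, 6), (5, 8, 1)]
Optimal job order: [2, 1, 3, 4, 6, 5]
Schedule:
  Job 2: M1 done at 1, M2 done at 8
  Job 1: M1 done at 4, M2 done at 12
  Job 3: M1 done at 15, M2 done at 26
  Job 4: M1 done at 26, M2 done at 32
  Job 6: M1 done at 38, M2 done at 44
  Job 5: M1 done at 46, M2 done at 47
Makespan = 47

47


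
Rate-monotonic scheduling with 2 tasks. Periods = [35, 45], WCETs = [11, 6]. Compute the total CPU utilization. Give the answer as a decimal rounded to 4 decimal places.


Compute individual utilizations (exact fractions):
  Task 1: C/T = 11/35 (approx. 0.3143)
  Task 2: C/T = 6/45 = 2/15 (approx. 0.1333)
Total utilization U = 11/35 + 2/15 = 47/105
Rounded to 4 decimal places: U = 0.4476
RM (Liu & Layland) bound for 2 tasks = 0.828427; compare with U = 47/105 (approx. 0.447619)
U <= bound, so schedulable by RM sufficient condition.

0.4476


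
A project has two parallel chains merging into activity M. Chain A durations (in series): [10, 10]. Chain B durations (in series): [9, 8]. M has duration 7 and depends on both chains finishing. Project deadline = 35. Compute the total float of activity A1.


Forward pass: ES(A1) = sum of predecessors on chain A = 0
EF = ES + duration = 0 + 10 = 10
Backward pass: LF(M) = deadline = 35; LS(M) = 35 - 7 = 28
LF(A1) = LS(M) - sum(successors on chain A) = 28 - 10 = 18
LS = LF - duration = 18 - 10 = 8
Total float = LS - ES = 8 - 0 = 8

8


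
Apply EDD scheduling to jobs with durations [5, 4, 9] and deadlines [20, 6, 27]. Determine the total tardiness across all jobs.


Sort by due date (EDD order): [(4, 6), (5, 20), (9, 27)]
Compute completion times and tardiness:
  Job 1: p=4, d=6, C=4, tardiness=max(0,4-6)=0
  Job 2: p=5, d=20, C=9, tardiness=max(0,9-20)=0
  Job 3: p=9, d=27, C=18, tardiness=max(0,18-27)=0
Total tardiness = 0

0


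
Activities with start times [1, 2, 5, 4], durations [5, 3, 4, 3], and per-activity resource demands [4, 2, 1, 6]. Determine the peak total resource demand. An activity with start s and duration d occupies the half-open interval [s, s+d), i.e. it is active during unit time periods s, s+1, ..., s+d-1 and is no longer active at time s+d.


Each activity i is active on [start_i, start_i + duration_i).
Compute total resource usage per time slot:
  t=0: active resources = [], total = 0
  t=1: active resources = [4], total = 4
  t=2: active resources = [4, 2], total = 6
  t=3: active resources = [4, 2], total = 6
  t=4: active resources = [4, 2, 6], total = 12
  t=5: active resources = [4, 1, 6], total = 11
  t=6: active resources = [1, 6], total = 7
  t=7: active resources = [1], total = 1
  t=8: active resources = [1], total = 1
Peak resource demand = 12

12


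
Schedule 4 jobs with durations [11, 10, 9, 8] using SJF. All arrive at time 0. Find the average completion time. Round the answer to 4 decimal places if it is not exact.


SJF order (ascending): [8, 9, 10, 11]
Completion times:
  Job 1: burst=8, C=8
  Job 2: burst=9, C=17
  Job 3: burst=10, C=27
  Job 4: burst=11, C=38
Average completion = 90/4 = 22.5

22.5


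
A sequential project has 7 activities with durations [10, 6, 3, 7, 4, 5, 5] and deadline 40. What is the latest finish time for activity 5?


LF(activity 5) = deadline - sum of successor durations
Successors: activities 6 through 7 with durations [5, 5]
Sum of successor durations = 10
LF = 40 - 10 = 30

30


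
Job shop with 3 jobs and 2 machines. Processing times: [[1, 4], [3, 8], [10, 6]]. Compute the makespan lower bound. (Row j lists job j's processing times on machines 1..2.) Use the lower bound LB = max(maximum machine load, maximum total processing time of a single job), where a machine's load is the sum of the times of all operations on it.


Machine loads:
  Machine 1: 1 + 3 + 10 = 14
  Machine 2: 4 + 8 + 6 = 18
Max machine load = 18
Job totals:
  Job 1: 5
  Job 2: 11
  Job 3: 16
Max job total = 16
Lower bound = max(18, 16) = 18

18


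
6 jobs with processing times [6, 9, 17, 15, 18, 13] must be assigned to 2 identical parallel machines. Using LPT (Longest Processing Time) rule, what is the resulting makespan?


Sort jobs in decreasing order (LPT): [18, 17, 15, 13, 9, 6]
Assign each job to the least loaded machine:
  Machine 1: jobs [18, 13, 9], load = 40
  Machine 2: jobs [17, 15, 6], load = 38
Makespan = max load = 40

40


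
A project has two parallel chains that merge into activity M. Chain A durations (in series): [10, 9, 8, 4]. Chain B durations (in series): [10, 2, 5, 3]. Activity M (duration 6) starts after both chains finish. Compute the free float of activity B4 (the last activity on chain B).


ES(B4) = sum of predecessors on chain B = 17
EF(B4) = ES + duration = 17 + 3 = 20
Successor of B4 is M. ES(M) = max(sum(A), sum(B)) = max(31, 20) = 31
Free float = ES(successor) - EF(current) = 31 - 20 = 11

11


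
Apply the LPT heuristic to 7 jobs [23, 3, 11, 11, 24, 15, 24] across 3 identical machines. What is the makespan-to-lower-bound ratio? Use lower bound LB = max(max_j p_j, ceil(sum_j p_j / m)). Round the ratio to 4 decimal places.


LPT order: [24, 24, 23, 15, 11, 11, 3]
Machine loads after assignment: [38, 35, 38]
LPT makespan = 38
Lower bound = max(max_job, ceil(total/3)) = max(24, 37) = 37
Ratio = 38 / 37 = 1.027

1.027


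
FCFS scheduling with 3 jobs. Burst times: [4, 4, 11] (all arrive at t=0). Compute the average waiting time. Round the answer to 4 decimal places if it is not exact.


FCFS order (as given): [4, 4, 11]
Waiting times:
  Job 1: wait = 0
  Job 2: wait = 4
  Job 3: wait = 8
Sum of waiting times = 12
Average waiting time = 12/3 = 4.0

4.0


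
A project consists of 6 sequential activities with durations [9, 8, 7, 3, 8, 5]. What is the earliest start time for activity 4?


Activity 4 starts after activities 1 through 3 complete.
Predecessor durations: [9, 8, 7]
ES = 9 + 8 + 7 = 24

24


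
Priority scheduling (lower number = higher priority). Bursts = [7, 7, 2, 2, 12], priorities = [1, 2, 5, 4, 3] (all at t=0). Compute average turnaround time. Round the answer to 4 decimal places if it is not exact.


Sort by priority (ascending = highest first):
Order: [(1, 7), (2, 7), (3, 12), (4, 2), (5, 2)]
Completion times:
  Priority 1, burst=7, C=7
  Priority 2, burst=7, C=14
  Priority 3, burst=12, C=26
  Priority 4, burst=2, C=28
  Priority 5, burst=2, C=30
Average turnaround = 105/5 = 21.0

21.0


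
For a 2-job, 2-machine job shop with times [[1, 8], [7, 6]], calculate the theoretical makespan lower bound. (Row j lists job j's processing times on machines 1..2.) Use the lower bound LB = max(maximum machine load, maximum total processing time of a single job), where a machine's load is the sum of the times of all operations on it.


Machine loads:
  Machine 1: 1 + 7 = 8
  Machine 2: 8 + 6 = 14
Max machine load = 14
Job totals:
  Job 1: 9
  Job 2: 13
Max job total = 13
Lower bound = max(14, 13) = 14

14


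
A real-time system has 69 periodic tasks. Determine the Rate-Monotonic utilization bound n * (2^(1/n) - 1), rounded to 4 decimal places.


Compute 2^(1/69) = 1.0100962378
Subtract 1: 1.0100962378 - 1 = 0.0100962378
Multiply by n: 69 * 0.0100962378 = 0.6966404082
Round to 4 dp: 0.6966

0.6966


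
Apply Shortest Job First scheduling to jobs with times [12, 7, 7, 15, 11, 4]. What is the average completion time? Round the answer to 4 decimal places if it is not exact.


SJF order (ascending): [4, 7, 7, 11, 12, 15]
Completion times:
  Job 1: burst=4, C=4
  Job 2: burst=7, C=11
  Job 3: burst=7, C=18
  Job 4: burst=11, C=29
  Job 5: burst=12, C=41
  Job 6: burst=15, C=56
Average completion = 159/6 = 26.5

26.5


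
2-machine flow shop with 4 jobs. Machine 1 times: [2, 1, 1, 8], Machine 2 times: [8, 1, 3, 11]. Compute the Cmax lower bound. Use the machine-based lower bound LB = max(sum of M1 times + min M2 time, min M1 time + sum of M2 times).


LB1 = sum(M1 times) + min(M2 times) = 12 + 1 = 13
LB2 = min(M1 times) + sum(M2 times) = 1 + 23 = 24
Lower bound = max(LB1, LB2) = max(13, 24) = 24

24


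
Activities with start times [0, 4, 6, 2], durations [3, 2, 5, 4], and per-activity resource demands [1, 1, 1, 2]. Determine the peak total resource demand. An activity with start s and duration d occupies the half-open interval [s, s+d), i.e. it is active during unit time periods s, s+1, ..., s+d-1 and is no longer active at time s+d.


Each activity i is active on [start_i, start_i + duration_i).
Compute total resource usage per time slot:
  t=0: active resources = [1], total = 1
  t=1: active resources = [1], total = 1
  t=2: active resources = [1, 2], total = 3
  t=3: active resources = [2], total = 2
  t=4: active resources = [1, 2], total = 3
  t=5: active resources = [1, 2], total = 3
  t=6: active resources = [1], total = 1
  t=7: active resources = [1], total = 1
  t=8: active resources = [1], total = 1
  t=9: active resources = [1], total = 1
  t=10: active resources = [1], total = 1
Peak resource demand = 3

3


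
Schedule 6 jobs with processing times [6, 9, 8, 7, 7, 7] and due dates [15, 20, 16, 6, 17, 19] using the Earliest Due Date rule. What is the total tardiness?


Sort by due date (EDD order): [(7, 6), (6, 15), (8, 16), (7, 17), (7, 19), (9, 20)]
Compute completion times and tardiness:
  Job 1: p=7, d=6, C=7, tardiness=max(0,7-6)=1
  Job 2: p=6, d=15, C=13, tardiness=max(0,13-15)=0
  Job 3: p=8, d=16, C=21, tardiness=max(0,21-16)=5
  Job 4: p=7, d=17, C=28, tardiness=max(0,28-17)=11
  Job 5: p=7, d=19, C=35, tardiness=max(0,35-19)=16
  Job 6: p=9, d=20, C=44, tardiness=max(0,44-20)=24
Total tardiness = 57

57


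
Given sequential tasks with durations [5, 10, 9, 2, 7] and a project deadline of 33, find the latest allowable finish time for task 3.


LF(activity 3) = deadline - sum of successor durations
Successors: activities 4 through 5 with durations [2, 7]
Sum of successor durations = 9
LF = 33 - 9 = 24

24


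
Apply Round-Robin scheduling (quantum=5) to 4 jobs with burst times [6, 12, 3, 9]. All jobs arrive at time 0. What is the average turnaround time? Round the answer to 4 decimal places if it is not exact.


Time quantum = 5
Execution trace:
  J1 runs 5 units, time = 5
  J2 runs 5 units, time = 10
  J3 runs 3 units, time = 13
  J4 runs 5 units, time = 18
  J1 runs 1 units, time = 19
  J2 runs 5 units, time = 24
  J4 runs 4 units, time = 28
  J2 runs 2 units, time = 30
Finish times: [19, 30, 13, 28]
Average turnaround = 90/4 = 22.5

22.5


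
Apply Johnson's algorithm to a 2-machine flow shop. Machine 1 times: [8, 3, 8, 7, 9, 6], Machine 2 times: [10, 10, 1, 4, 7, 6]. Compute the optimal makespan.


Apply Johnson's rule:
  Group 1 (a <= b): [(2, 3, 10), (6, 6, 6), (1, 8, 10)]
  Group 2 (a > b): [(5, 9, 7), (4, 7, 4), (3, 8, 1)]
Optimal job order: [2, 6, 1, 5, 4, 3]
Schedule:
  Job 2: M1 done at 3, M2 done at 13
  Job 6: M1 done at 9, M2 done at 19
  Job 1: M1 done at 17, M2 done at 29
  Job 5: M1 done at 26, M2 done at 36
  Job 4: M1 done at 33, M2 done at 40
  Job 3: M1 done at 41, M2 done at 42
Makespan = 42

42


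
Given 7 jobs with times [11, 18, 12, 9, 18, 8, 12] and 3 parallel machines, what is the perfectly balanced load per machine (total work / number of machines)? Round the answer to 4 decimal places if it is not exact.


Total processing time = 11 + 18 + 12 + 9 + 18 + 8 + 12 = 88
Number of machines = 3
Ideal balanced load = 88 / 3 = 29.3333

29.3333


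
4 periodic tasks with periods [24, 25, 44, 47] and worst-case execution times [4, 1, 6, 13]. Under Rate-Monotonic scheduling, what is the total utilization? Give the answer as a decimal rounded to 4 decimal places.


Compute individual utilizations (exact fractions):
  Task 1: C/T = 4/24 = 1/6 (approx. 0.1667)
  Task 2: C/T = 1/25 (approx. 0.04)
  Task 3: C/T = 6/44 = 3/22 (approx. 0.1364)
  Task 4: C/T = 13/47 (approx. 0.2766)
Total utilization U = 1/6 + 1/25 + 3/22 + 13/47 = 24026/38775
Rounded to 4 decimal places: U = 0.6196
RM (Liu & Layland) bound for 4 tasks = 0.756828; compare with U = 24026/38775 (approx. 0.619626)
U <= bound, so schedulable by RM sufficient condition.

0.6196


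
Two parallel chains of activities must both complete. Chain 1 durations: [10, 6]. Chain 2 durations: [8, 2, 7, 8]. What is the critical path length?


Path A total = 10 + 6 = 16
Path B total = 8 + 2 + 7 + 8 = 25
Critical path = longest path = max(16, 25) = 25

25


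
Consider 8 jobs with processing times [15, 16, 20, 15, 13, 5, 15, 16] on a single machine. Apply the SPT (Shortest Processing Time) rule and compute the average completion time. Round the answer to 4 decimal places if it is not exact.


Sort jobs by processing time (SPT order): [5, 13, 15, 15, 15, 16, 16, 20]
Compute completion times sequentially:
  Job 1: processing = 5, completes at 5
  Job 2: processing = 13, completes at 18
  Job 3: processing = 15, completes at 33
  Job 4: processing = 15, completes at 48
  Job 5: processing = 15, completes at 63
  Job 6: processing = 16, completes at 79
  Job 7: processing = 16, completes at 95
  Job 8: processing = 20, completes at 115
Sum of completion times = 456
Average completion time = 456/8 = 57.0

57.0


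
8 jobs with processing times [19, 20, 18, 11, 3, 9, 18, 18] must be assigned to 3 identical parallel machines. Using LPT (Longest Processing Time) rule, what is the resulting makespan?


Sort jobs in decreasing order (LPT): [20, 19, 18, 18, 18, 11, 9, 3]
Assign each job to the least loaded machine:
  Machine 1: jobs [20, 11, 9], load = 40
  Machine 2: jobs [19, 18], load = 37
  Machine 3: jobs [18, 18, 3], load = 39
Makespan = max load = 40

40


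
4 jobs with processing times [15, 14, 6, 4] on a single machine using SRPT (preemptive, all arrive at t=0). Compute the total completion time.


Since all jobs arrive at t=0, SRPT equals SPT ordering.
SPT order: [4, 6, 14, 15]
Completion times:
  Job 1: p=4, C=4
  Job 2: p=6, C=10
  Job 3: p=14, C=24
  Job 4: p=15, C=39
Total completion time = 4 + 10 + 24 + 39 = 77

77


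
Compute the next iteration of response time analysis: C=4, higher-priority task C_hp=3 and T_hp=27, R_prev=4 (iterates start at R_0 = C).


R_next = C + ceil(R_prev / T_hp) * C_hp
ceil(4 / 27) = ceil(0.1481) = 1
Interference = 1 * 3 = 3
R_next = 4 + 3 = 7

7


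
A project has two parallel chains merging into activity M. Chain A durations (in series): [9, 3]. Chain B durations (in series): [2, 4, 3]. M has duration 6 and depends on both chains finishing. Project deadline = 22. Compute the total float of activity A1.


Forward pass: ES(A1) = sum of predecessors on chain A = 0
EF = ES + duration = 0 + 9 = 9
Backward pass: LF(M) = deadline = 22; LS(M) = 22 - 6 = 16
LF(A1) = LS(M) - sum(successors on chain A) = 16 - 3 = 13
LS = LF - duration = 13 - 9 = 4
Total float = LS - ES = 4 - 0 = 4

4


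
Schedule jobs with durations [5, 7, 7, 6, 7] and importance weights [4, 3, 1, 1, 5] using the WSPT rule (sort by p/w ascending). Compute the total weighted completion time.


Compute p/w ratios and sort ascending (WSPT): [(5, 4), (7, 5), (7, 3), (6, 1), (7, 1)]
Compute weighted completion times:
  Job (p=5,w=4): C=5, w*C=4*5=20
  Job (p=7,w=5): C=12, w*C=5*12=60
  Job (p=7,w=3): C=19, w*C=3*19=57
  Job (p=6,w=1): C=25, w*C=1*25=25
  Job (p=7,w=1): C=32, w*C=1*32=32
Total weighted completion time = 194

194


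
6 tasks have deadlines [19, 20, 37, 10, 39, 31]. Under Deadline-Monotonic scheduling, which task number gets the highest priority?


Sort tasks by relative deadline (ascending):
  Task 4: deadline = 10
  Task 1: deadline = 19
  Task 2: deadline = 20
  Task 6: deadline = 31
  Task 3: deadline = 37
  Task 5: deadline = 39
Priority order (highest first): [4, 1, 2, 6, 3, 5]
Highest priority task = 4

4


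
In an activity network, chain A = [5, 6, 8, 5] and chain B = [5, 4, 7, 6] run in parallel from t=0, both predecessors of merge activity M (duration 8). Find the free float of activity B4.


ES(B4) = sum of predecessors on chain B = 16
EF(B4) = ES + duration = 16 + 6 = 22
Successor of B4 is M. ES(M) = max(sum(A), sum(B)) = max(24, 22) = 24
Free float = ES(successor) - EF(current) = 24 - 22 = 2

2


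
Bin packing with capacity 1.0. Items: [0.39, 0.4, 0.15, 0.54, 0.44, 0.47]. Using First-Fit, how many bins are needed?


Place items sequentially using First-Fit:
  Item 0.39 -> new Bin 1
  Item 0.4 -> Bin 1 (now 0.79)
  Item 0.15 -> Bin 1 (now 0.94)
  Item 0.54 -> new Bin 2
  Item 0.44 -> Bin 2 (now 0.98)
  Item 0.47 -> new Bin 3
Total bins used = 3

3


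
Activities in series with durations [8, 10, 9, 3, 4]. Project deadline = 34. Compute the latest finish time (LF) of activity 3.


LF(activity 3) = deadline - sum of successor durations
Successors: activities 4 through 5 with durations [3, 4]
Sum of successor durations = 7
LF = 34 - 7 = 27

27


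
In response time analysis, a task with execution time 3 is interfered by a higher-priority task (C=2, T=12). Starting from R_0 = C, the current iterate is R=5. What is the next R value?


R_next = C + ceil(R_prev / T_hp) * C_hp
ceil(5 / 12) = ceil(0.4167) = 1
Interference = 1 * 2 = 2
R_next = 3 + 2 = 5
R_next = R_prev, so the iteration has converged (response time = 5).

5


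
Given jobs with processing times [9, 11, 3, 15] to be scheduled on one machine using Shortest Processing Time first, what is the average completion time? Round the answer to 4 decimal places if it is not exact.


Sort jobs by processing time (SPT order): [3, 9, 11, 15]
Compute completion times sequentially:
  Job 1: processing = 3, completes at 3
  Job 2: processing = 9, completes at 12
  Job 3: processing = 11, completes at 23
  Job 4: processing = 15, completes at 38
Sum of completion times = 76
Average completion time = 76/4 = 19.0

19.0


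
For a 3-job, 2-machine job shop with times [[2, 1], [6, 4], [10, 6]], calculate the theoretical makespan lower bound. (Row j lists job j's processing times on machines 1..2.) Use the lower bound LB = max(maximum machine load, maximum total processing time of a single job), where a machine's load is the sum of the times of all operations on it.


Machine loads:
  Machine 1: 2 + 6 + 10 = 18
  Machine 2: 1 + 4 + 6 = 11
Max machine load = 18
Job totals:
  Job 1: 3
  Job 2: 10
  Job 3: 16
Max job total = 16
Lower bound = max(18, 16) = 18

18


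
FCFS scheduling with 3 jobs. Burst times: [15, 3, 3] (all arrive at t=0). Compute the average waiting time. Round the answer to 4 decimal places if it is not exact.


FCFS order (as given): [15, 3, 3]
Waiting times:
  Job 1: wait = 0
  Job 2: wait = 15
  Job 3: wait = 18
Sum of waiting times = 33
Average waiting time = 33/3 = 11.0

11.0


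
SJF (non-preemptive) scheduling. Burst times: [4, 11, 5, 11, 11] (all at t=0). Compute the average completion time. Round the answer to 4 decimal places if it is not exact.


SJF order (ascending): [4, 5, 11, 11, 11]
Completion times:
  Job 1: burst=4, C=4
  Job 2: burst=5, C=9
  Job 3: burst=11, C=20
  Job 4: burst=11, C=31
  Job 5: burst=11, C=42
Average completion = 106/5 = 21.2

21.2


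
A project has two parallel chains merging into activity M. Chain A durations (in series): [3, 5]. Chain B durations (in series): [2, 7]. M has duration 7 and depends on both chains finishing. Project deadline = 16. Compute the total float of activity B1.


Forward pass: ES(B1) = sum of predecessors on chain B = 0
EF = ES + duration = 0 + 2 = 2
Backward pass: LF(M) = deadline = 16; LS(M) = 16 - 7 = 9
LF(B1) = LS(M) - sum(successors on chain B) = 9 - 7 = 2
LS = LF - duration = 2 - 2 = 0
Total float = LS - ES = 0 - 0 = 0

0


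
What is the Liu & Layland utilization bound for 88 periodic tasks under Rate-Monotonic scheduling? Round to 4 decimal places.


Compute 2^(1/88) = 1.0079077751
Subtract 1: 1.0079077751 - 1 = 0.0079077751
Multiply by n: 88 * 0.0079077751 = 0.6958842088
Round to 4 dp: 0.6959

0.6959


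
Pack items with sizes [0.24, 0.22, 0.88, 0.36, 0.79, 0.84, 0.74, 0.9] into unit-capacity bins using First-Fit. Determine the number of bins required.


Place items sequentially using First-Fit:
  Item 0.24 -> new Bin 1
  Item 0.22 -> Bin 1 (now 0.46)
  Item 0.88 -> new Bin 2
  Item 0.36 -> Bin 1 (now 0.82)
  Item 0.79 -> new Bin 3
  Item 0.84 -> new Bin 4
  Item 0.74 -> new Bin 5
  Item 0.9 -> new Bin 6
Total bins used = 6

6


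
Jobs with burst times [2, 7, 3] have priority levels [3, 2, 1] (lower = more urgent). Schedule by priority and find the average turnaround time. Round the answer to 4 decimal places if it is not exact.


Sort by priority (ascending = highest first):
Order: [(1, 3), (2, 7), (3, 2)]
Completion times:
  Priority 1, burst=3, C=3
  Priority 2, burst=7, C=10
  Priority 3, burst=2, C=12
Average turnaround = 25/3 = 8.3333

8.3333


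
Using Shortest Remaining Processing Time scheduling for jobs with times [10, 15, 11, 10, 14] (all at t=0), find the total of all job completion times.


Since all jobs arrive at t=0, SRPT equals SPT ordering.
SPT order: [10, 10, 11, 14, 15]
Completion times:
  Job 1: p=10, C=10
  Job 2: p=10, C=20
  Job 3: p=11, C=31
  Job 4: p=14, C=45
  Job 5: p=15, C=60
Total completion time = 10 + 20 + 31 + 45 + 60 = 166

166


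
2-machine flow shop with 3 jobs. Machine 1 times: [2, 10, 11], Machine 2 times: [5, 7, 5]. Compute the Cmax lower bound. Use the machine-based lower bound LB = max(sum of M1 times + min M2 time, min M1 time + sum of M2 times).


LB1 = sum(M1 times) + min(M2 times) = 23 + 5 = 28
LB2 = min(M1 times) + sum(M2 times) = 2 + 17 = 19
Lower bound = max(LB1, LB2) = max(28, 19) = 28

28


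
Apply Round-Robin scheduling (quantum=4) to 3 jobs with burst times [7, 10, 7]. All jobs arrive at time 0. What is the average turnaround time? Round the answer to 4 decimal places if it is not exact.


Time quantum = 4
Execution trace:
  J1 runs 4 units, time = 4
  J2 runs 4 units, time = 8
  J3 runs 4 units, time = 12
  J1 runs 3 units, time = 15
  J2 runs 4 units, time = 19
  J3 runs 3 units, time = 22
  J2 runs 2 units, time = 24
Finish times: [15, 24, 22]
Average turnaround = 61/3 = 20.3333

20.3333


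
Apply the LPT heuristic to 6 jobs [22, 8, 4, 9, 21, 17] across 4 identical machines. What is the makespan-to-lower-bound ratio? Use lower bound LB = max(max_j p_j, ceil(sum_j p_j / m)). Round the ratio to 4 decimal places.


LPT order: [22, 21, 17, 9, 8, 4]
Machine loads after assignment: [22, 21, 21, 17]
LPT makespan = 22
Lower bound = max(max_job, ceil(total/4)) = max(22, 21) = 22
Ratio = 22 / 22 = 1.0

1.0


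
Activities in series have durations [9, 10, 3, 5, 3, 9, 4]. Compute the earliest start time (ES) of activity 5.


Activity 5 starts after activities 1 through 4 complete.
Predecessor durations: [9, 10, 3, 5]
ES = 9 + 10 + 3 + 5 = 27

27


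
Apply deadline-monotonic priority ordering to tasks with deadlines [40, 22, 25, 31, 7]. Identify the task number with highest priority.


Sort tasks by relative deadline (ascending):
  Task 5: deadline = 7
  Task 2: deadline = 22
  Task 3: deadline = 25
  Task 4: deadline = 31
  Task 1: deadline = 40
Priority order (highest first): [5, 2, 3, 4, 1]
Highest priority task = 5

5


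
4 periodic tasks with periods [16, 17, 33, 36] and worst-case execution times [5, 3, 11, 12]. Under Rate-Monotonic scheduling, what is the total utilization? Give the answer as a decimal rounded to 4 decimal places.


Compute individual utilizations (exact fractions):
  Task 1: C/T = 5/16 (approx. 0.3125)
  Task 2: C/T = 3/17 (approx. 0.1765)
  Task 3: C/T = 11/33 = 1/3 (approx. 0.3333)
  Task 4: C/T = 12/36 = 1/3 (approx. 0.3333)
Total utilization U = 5/16 + 3/17 + 1/3 + 1/3 = 943/816
Rounded to 4 decimal places: U = 1.1556
RM (Liu & Layland) bound for 4 tasks = 0.756828; compare with U = 943/816 (approx. 1.155637)
U > 1, so the task set is not schedulable (processor overloaded).

1.1556


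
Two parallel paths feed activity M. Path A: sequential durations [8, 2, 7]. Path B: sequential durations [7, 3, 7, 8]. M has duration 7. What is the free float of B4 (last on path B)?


ES(B4) = sum of predecessors on chain B = 17
EF(B4) = ES + duration = 17 + 8 = 25
Successor of B4 is M. ES(M) = max(sum(A), sum(B)) = max(17, 25) = 25
Free float = ES(successor) - EF(current) = 25 - 25 = 0

0


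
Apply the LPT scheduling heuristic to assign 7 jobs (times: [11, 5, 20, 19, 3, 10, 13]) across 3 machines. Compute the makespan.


Sort jobs in decreasing order (LPT): [20, 19, 13, 11, 10, 5, 3]
Assign each job to the least loaded machine:
  Machine 1: jobs [20, 5], load = 25
  Machine 2: jobs [19, 10], load = 29
  Machine 3: jobs [13, 11, 3], load = 27
Makespan = max load = 29

29


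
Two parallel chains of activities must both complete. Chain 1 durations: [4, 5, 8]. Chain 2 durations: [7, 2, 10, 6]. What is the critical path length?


Path A total = 4 + 5 + 8 = 17
Path B total = 7 + 2 + 10 + 6 = 25
Critical path = longest path = max(17, 25) = 25

25


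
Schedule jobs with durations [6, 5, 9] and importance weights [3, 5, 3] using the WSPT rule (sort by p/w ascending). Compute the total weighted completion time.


Compute p/w ratios and sort ascending (WSPT): [(5, 5), (6, 3), (9, 3)]
Compute weighted completion times:
  Job (p=5,w=5): C=5, w*C=5*5=25
  Job (p=6,w=3): C=11, w*C=3*11=33
  Job (p=9,w=3): C=20, w*C=3*20=60
Total weighted completion time = 118

118


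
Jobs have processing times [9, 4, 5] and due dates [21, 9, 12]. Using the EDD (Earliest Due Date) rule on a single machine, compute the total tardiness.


Sort by due date (EDD order): [(4, 9), (5, 12), (9, 21)]
Compute completion times and tardiness:
  Job 1: p=4, d=9, C=4, tardiness=max(0,4-9)=0
  Job 2: p=5, d=12, C=9, tardiness=max(0,9-12)=0
  Job 3: p=9, d=21, C=18, tardiness=max(0,18-21)=0
Total tardiness = 0

0


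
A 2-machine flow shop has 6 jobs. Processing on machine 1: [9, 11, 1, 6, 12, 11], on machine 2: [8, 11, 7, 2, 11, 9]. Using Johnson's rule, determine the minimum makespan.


Apply Johnson's rule:
  Group 1 (a <= b): [(3, 1, 7), (2, 11, 11)]
  Group 2 (a > b): [(5, 12, 11), (6, 11, 9), (1, 9, 8), (4, 6, 2)]
Optimal job order: [3, 2, 5, 6, 1, 4]
Schedule:
  Job 3: M1 done at 1, M2 done at 8
  Job 2: M1 done at 12, M2 done at 23
  Job 5: M1 done at 24, M2 done at 35
  Job 6: M1 done at 35, M2 done at 44
  Job 1: M1 done at 44, M2 done at 52
  Job 4: M1 done at 50, M2 done at 54
Makespan = 54

54


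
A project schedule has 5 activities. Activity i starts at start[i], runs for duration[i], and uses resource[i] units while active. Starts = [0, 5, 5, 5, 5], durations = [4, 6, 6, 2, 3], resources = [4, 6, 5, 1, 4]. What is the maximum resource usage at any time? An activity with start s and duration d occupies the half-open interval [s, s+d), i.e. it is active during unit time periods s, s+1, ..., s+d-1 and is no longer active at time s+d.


Each activity i is active on [start_i, start_i + duration_i).
Compute total resource usage per time slot:
  t=0: active resources = [4], total = 4
  t=1: active resources = [4], total = 4
  t=2: active resources = [4], total = 4
  t=3: active resources = [4], total = 4
  t=4: active resources = [], total = 0
  t=5: active resources = [6, 5, 1, 4], total = 16
  t=6: active resources = [6, 5, 1, 4], total = 16
  t=7: active resources = [6, 5, 4], total = 15
  t=8: active resources = [6, 5], total = 11
  t=9: active resources = [6, 5], total = 11
  t=10: active resources = [6, 5], total = 11
Peak resource demand = 16

16


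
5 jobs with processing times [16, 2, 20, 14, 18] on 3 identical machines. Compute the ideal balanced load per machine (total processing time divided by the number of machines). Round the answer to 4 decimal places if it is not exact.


Total processing time = 16 + 2 + 20 + 14 + 18 = 70
Number of machines = 3
Ideal balanced load = 70 / 3 = 23.3333

23.3333


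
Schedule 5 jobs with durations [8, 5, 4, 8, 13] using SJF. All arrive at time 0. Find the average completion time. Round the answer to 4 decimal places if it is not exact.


SJF order (ascending): [4, 5, 8, 8, 13]
Completion times:
  Job 1: burst=4, C=4
  Job 2: burst=5, C=9
  Job 3: burst=8, C=17
  Job 4: burst=8, C=25
  Job 5: burst=13, C=38
Average completion = 93/5 = 18.6

18.6


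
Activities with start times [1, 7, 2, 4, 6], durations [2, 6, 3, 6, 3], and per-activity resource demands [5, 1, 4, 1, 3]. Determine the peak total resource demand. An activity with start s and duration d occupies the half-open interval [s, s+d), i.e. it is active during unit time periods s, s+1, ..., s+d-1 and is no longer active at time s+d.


Each activity i is active on [start_i, start_i + duration_i).
Compute total resource usage per time slot:
  t=0: active resources = [], total = 0
  t=1: active resources = [5], total = 5
  t=2: active resources = [5, 4], total = 9
  t=3: active resources = [4], total = 4
  t=4: active resources = [4, 1], total = 5
  t=5: active resources = [1], total = 1
  t=6: active resources = [1, 3], total = 4
  t=7: active resources = [1, 1, 3], total = 5
  t=8: active resources = [1, 1, 3], total = 5
  t=9: active resources = [1, 1], total = 2
  t=10: active resources = [1], total = 1
  t=11: active resources = [1], total = 1
  t=12: active resources = [1], total = 1
Peak resource demand = 9

9
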